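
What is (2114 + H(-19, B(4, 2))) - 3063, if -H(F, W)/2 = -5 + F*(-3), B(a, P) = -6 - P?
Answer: -1053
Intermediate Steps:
H(F, W) = 10 + 6*F (H(F, W) = -2*(-5 + F*(-3)) = -2*(-5 - 3*F) = 10 + 6*F)
(2114 + H(-19, B(4, 2))) - 3063 = (2114 + (10 + 6*(-19))) - 3063 = (2114 + (10 - 114)) - 3063 = (2114 - 104) - 3063 = 2010 - 3063 = -1053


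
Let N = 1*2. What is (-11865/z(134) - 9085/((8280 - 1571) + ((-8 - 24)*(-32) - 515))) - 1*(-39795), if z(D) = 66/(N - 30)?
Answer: 3559204135/79398 ≈ 44827.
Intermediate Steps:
N = 2
z(D) = -33/14 (z(D) = 66/(2 - 30) = 66/(-28) = 66*(-1/28) = -33/14)
(-11865/z(134) - 9085/((8280 - 1571) + ((-8 - 24)*(-32) - 515))) - 1*(-39795) = (-11865/(-33/14) - 9085/((8280 - 1571) + ((-8 - 24)*(-32) - 515))) - 1*(-39795) = (-11865*(-14/33) - 9085/(6709 + (-32*(-32) - 515))) + 39795 = (55370/11 - 9085/(6709 + (1024 - 515))) + 39795 = (55370/11 - 9085/(6709 + 509)) + 39795 = (55370/11 - 9085/7218) + 39795 = 399560725/79398 + 39795 = 3559204135/79398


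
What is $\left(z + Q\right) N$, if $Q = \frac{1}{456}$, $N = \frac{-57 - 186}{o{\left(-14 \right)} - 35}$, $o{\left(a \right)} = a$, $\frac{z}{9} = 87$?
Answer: $\frac{4131567}{1064} \approx 3883.1$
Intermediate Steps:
$z = 783$ ($z = 9 \cdot 87 = 783$)
$N = \frac{243}{49}$ ($N = \frac{-57 - 186}{-14 - 35} = - \frac{243}{-49} = \left(-243\right) \left(- \frac{1}{49}\right) = \frac{243}{49} \approx 4.9592$)
$Q = \frac{1}{456} \approx 0.002193$
$\left(z + Q\right) N = \left(783 + \frac{1}{456}\right) \frac{243}{49} = \frac{357049}{456} \cdot \frac{243}{49} = \frac{4131567}{1064}$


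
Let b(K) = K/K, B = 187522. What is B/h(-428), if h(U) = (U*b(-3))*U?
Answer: 93761/91592 ≈ 1.0237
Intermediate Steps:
b(K) = 1
h(U) = U**2 (h(U) = (U*1)*U = U*U = U**2)
B/h(-428) = 187522/((-428)**2) = 187522/183184 = 187522*(1/183184) = 93761/91592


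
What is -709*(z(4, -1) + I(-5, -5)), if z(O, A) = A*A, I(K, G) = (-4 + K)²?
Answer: -58138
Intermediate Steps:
z(O, A) = A²
-709*(z(4, -1) + I(-5, -5)) = -709*((-1)² + (-4 - 5)²) = -709*(1 + (-9)²) = -709*(1 + 81) = -709*82 = -58138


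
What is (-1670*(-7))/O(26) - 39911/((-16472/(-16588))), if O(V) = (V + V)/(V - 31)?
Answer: -38134762/923 ≈ -41316.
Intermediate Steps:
O(V) = 2*V/(-31 + V) (O(V) = (2*V)/(-31 + V) = 2*V/(-31 + V))
(-1670*(-7))/O(26) - 39911/((-16472/(-16588))) = (-1670*(-7))/((2*26/(-31 + 26))) - 39911/((-16472/(-16588))) = 11690/((2*26/(-5))) - 39911/((-16472*(-1/16588))) = 11690/((2*26*(-1/5))) - 39911/142/143 = 11690/(-52/5) - 39911*143/142 = 11690*(-5/52) - 5707273/142 = -29225/26 - 5707273/142 = -38134762/923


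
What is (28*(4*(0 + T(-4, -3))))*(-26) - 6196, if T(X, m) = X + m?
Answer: 14188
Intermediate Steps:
(28*(4*(0 + T(-4, -3))))*(-26) - 6196 = (28*(4*(0 + (-4 - 3))))*(-26) - 6196 = (28*(4*(0 - 7)))*(-26) - 6196 = (28*(4*(-7)))*(-26) - 6196 = (28*(-28))*(-26) - 6196 = -784*(-26) - 6196 = 20384 - 6196 = 14188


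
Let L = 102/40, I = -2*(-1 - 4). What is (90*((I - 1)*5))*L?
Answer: 20655/2 ≈ 10328.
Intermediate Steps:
I = 10 (I = -2*(-5) = 10)
L = 51/20 (L = 102*(1/40) = 51/20 ≈ 2.5500)
(90*((I - 1)*5))*L = (90*((10 - 1)*5))*(51/20) = (90*(9*5))*(51/20) = (90*45)*(51/20) = 4050*(51/20) = 20655/2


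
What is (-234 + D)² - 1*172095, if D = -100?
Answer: -60539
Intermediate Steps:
(-234 + D)² - 1*172095 = (-234 - 100)² - 1*172095 = (-334)² - 172095 = 111556 - 172095 = -60539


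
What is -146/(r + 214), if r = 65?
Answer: -146/279 ≈ -0.52330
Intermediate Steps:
-146/(r + 214) = -146/(65 + 214) = -146/279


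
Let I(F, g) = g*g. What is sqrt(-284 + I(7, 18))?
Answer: 2*sqrt(10) ≈ 6.3246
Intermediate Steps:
I(F, g) = g**2
sqrt(-284 + I(7, 18)) = sqrt(-284 + 18**2) = sqrt(-284 + 324) = sqrt(40) = 2*sqrt(10)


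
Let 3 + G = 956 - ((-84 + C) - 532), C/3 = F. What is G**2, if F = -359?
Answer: 7001316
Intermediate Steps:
C = -1077 (C = 3*(-359) = -1077)
G = 2646 (G = -3 + (956 - ((-84 - 1077) - 532)) = -3 + (956 - (-1161 - 532)) = -3 + (956 - 1*(-1693)) = -3 + (956 + 1693) = -3 + 2649 = 2646)
G**2 = 2646**2 = 7001316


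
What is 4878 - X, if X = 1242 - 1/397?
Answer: 1443493/397 ≈ 3636.0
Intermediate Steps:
X = 493073/397 (X = 1242 - 1*1/397 = 1242 - 1/397 = 493073/397 ≈ 1242.0)
4878 - X = 4878 - 1*493073/397 = 4878 - 493073/397 = 1443493/397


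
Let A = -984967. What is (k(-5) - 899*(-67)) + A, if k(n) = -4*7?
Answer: -924762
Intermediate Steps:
k(n) = -28
(k(-5) - 899*(-67)) + A = (-28 - 899*(-67)) - 984967 = (-28 + 60233) - 984967 = 60205 - 984967 = -924762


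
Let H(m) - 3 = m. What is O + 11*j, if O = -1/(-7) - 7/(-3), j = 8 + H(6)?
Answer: 3979/21 ≈ 189.48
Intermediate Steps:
H(m) = 3 + m
j = 17 (j = 8 + (3 + 6) = 8 + 9 = 17)
O = 52/21 (O = -1*(-1/7) - 7*(-1/3) = 1/7 + 7/3 = 52/21 ≈ 2.4762)
O + 11*j = 52/21 + 11*17 = 52/21 + 187 = 3979/21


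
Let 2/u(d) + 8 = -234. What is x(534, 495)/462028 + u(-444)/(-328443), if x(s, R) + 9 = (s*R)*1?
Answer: 10504540708591/18361733350884 ≈ 0.57209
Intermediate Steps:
x(s, R) = -9 + R*s (x(s, R) = -9 + (s*R)*1 = -9 + (R*s)*1 = -9 + R*s)
u(d) = -1/121 (u(d) = 2/(-8 - 234) = 2/(-242) = 2*(-1/242) = -1/121)
x(534, 495)/462028 + u(-444)/(-328443) = (-9 + 495*534)/462028 - 1/121/(-328443) = (-9 + 264330)*(1/462028) - 1/121*(-1/328443) = 264321*(1/462028) + 1/39741603 = 264321/462028 + 1/39741603 = 10504540708591/18361733350884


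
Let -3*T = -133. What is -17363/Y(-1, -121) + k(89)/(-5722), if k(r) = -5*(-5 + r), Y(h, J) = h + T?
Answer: -148999329/371930 ≈ -400.61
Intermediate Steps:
T = 133/3 (T = -1/3*(-133) = 133/3 ≈ 44.333)
Y(h, J) = 133/3 + h (Y(h, J) = h + 133/3 = 133/3 + h)
k(r) = 25 - 5*r
-17363/Y(-1, -121) + k(89)/(-5722) = -17363/(133/3 - 1) + (25 - 5*89)/(-5722) = -17363/130/3 + (25 - 445)*(-1/5722) = -17363*3/130 - 420*(-1/5722) = -52089/130 + 210/2861 = -148999329/371930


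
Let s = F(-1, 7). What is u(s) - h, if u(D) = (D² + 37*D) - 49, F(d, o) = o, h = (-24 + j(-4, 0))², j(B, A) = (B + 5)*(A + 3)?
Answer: -182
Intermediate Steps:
j(B, A) = (3 + A)*(5 + B) (j(B, A) = (5 + B)*(3 + A) = (3 + A)*(5 + B))
h = 441 (h = (-24 + (15 + 3*(-4) + 5*0 + 0*(-4)))² = (-24 + (15 - 12 + 0 + 0))² = (-24 + 3)² = (-21)² = 441)
s = 7
u(D) = -49 + D² + 37*D
u(s) - h = (-49 + 7² + 37*7) - 1*441 = (-49 + 49 + 259) - 441 = 259 - 441 = -182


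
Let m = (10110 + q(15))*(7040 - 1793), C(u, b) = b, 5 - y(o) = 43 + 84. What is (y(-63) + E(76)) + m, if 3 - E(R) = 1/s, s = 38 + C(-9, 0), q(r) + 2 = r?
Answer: 2018379955/38 ≈ 5.3115e+7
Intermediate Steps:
y(o) = -122 (y(o) = 5 - (43 + 84) = 5 - 1*127 = 5 - 127 = -122)
q(r) = -2 + r
m = 53115381 (m = (10110 + (-2 + 15))*(7040 - 1793) = (10110 + 13)*5247 = 10123*5247 = 53115381)
s = 38 (s = 38 + 0 = 38)
E(R) = 113/38 (E(R) = 3 - 1/38 = 113/38)
(y(-63) + E(76)) + m = (-122 + 113/38) + 53115381 = -4523/38 + 53115381 = 2018379955/38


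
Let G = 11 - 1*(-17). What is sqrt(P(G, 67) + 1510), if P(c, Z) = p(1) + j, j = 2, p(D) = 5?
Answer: sqrt(1517) ≈ 38.949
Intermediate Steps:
G = 28 (G = 11 + 17 = 28)
P(c, Z) = 7 (P(c, Z) = 5 + 2 = 7)
sqrt(P(G, 67) + 1510) = sqrt(7 + 1510) = sqrt(1517)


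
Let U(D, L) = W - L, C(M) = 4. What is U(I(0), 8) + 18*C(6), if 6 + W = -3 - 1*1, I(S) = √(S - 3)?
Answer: 54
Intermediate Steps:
I(S) = √(-3 + S)
W = -10 (W = -6 + (-3 - 1*1) = -6 + (-3 - 1) = -6 - 4 = -10)
U(D, L) = -10 - L
U(I(0), 8) + 18*C(6) = (-10 - 1*8) + 18*4 = (-10 - 8) + 72 = -18 + 72 = 54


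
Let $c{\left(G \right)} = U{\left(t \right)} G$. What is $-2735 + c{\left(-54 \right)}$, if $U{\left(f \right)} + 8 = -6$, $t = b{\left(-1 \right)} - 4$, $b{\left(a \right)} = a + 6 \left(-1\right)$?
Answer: $-1979$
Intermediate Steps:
$b{\left(a \right)} = -6 + a$ ($b{\left(a \right)} = a - 6 = -6 + a$)
$t = -11$ ($t = \left(-6 - 1\right) - 4 = -7 - 4 = -11$)
$U{\left(f \right)} = -14$ ($U{\left(f \right)} = -8 - 6 = -14$)
$c{\left(G \right)} = - 14 G$
$-2735 + c{\left(-54 \right)} = -2735 - -756 = -2735 + 756 = -1979$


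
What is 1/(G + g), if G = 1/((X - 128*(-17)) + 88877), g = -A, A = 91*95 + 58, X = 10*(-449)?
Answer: -86563/753357788 ≈ -0.00011490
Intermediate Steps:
X = -4490
A = 8703 (A = 8645 + 58 = 8703)
g = -8703 (g = -1*8703 = -8703)
G = 1/86563 (G = 1/((-4490 - 128*(-17)) + 88877) = 1/((-4490 - 1*(-2176)) + 88877) = 1/((-4490 + 2176) + 88877) = 1/(-2314 + 88877) = 1/86563 ≈ 1.1552e-5)
1/(G + g) = 1/(1/86563 - 8703) = 1/(-753357788/86563) = -86563/753357788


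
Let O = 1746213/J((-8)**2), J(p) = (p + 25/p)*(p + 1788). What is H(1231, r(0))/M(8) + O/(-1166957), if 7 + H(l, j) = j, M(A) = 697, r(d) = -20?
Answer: -60137155259673/1551926814819667 ≈ -0.038750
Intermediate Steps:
H(l, j) = -7 + j
J(p) = (1788 + p)*(p + 25/p) (J(p) = (p + 25/p)*(1788 + p) = (1788 + p)*(p + 25/p))
O = 27939408/1908023 (O = 1746213/(25 + ((-8)**2)**2 + 1788*(-8)**2 + 44700/((-8)**2)) = 1746213/(25 + 64**2 + 1788*64 + 44700/64) = 1746213/(25 + 4096 + 114432 + 44700*(1/64)) = 1746213/(25 + 4096 + 114432 + 11175/16) = 1746213/(1908023/16) = 1746213*(16/1908023) = 27939408/1908023 ≈ 14.643)
H(1231, r(0))/M(8) + O/(-1166957) = (-7 - 20)/697 + (27939408/1908023)/(-1166957) = -27*1/697 + (27939408/1908023)*(-1/1166957) = -27/697 - 27939408/2226580796011 = -60137155259673/1551926814819667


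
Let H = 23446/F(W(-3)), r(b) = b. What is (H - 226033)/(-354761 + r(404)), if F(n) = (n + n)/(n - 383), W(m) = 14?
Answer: 7490249/4960998 ≈ 1.5098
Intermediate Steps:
F(n) = 2*n/(-383 + n) (F(n) = (2*n)/(-383 + n) = 2*n/(-383 + n))
H = -4325787/14 (H = 23446/((2*14/(-383 + 14))) = 23446/((2*14/(-369))) = 23446/((2*14*(-1/369))) = 23446/(-28/369) = 23446*(-369/28) = -4325787/14 ≈ -3.0899e+5)
(H - 226033)/(-354761 + r(404)) = (-4325787/14 - 226033)/(-354761 + 404) = -7490249/14/(-354357) = -7490249/14*(-1/354357) = 7490249/4960998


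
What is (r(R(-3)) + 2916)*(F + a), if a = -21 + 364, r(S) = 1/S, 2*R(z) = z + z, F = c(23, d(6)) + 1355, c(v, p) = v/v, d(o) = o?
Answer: 14861153/3 ≈ 4.9537e+6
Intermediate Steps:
c(v, p) = 1
F = 1356 (F = 1 + 1355 = 1356)
R(z) = z (R(z) = (z + z)/2 = (2*z)/2 = z)
a = 343
(r(R(-3)) + 2916)*(F + a) = (1/(-3) + 2916)*(1356 + 343) = (-⅓ + 2916)*1699 = (8747/3)*1699 = 14861153/3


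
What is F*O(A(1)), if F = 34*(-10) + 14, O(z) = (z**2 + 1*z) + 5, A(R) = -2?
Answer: -2282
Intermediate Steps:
O(z) = 5 + z + z**2 (O(z) = (z**2 + z) + 5 = (z + z**2) + 5 = 5 + z + z**2)
F = -326 (F = -340 + 14 = -326)
F*O(A(1)) = -326*(5 - 2 + (-2)**2) = -326*(5 - 2 + 4) = -326*7 = -2282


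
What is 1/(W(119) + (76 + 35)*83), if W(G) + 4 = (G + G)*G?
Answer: 1/37531 ≈ 2.6645e-5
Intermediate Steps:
W(G) = -4 + 2*G² (W(G) = -4 + (G + G)*G = -4 + (2*G)*G = -4 + 2*G²)
1/(W(119) + (76 + 35)*83) = 1/((-4 + 2*119²) + (76 + 35)*83) = 1/((-4 + 2*14161) + 111*83) = 1/((-4 + 28322) + 9213) = 1/(28318 + 9213) = 1/37531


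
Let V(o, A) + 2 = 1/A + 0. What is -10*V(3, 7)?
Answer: 130/7 ≈ 18.571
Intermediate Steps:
V(o, A) = -2 + 1/A (V(o, A) = -2 + (1/A + 0) = -2 + 1/A)
-10*V(3, 7) = -10*(-2 + 1/7) = -10*(-13/7) = 130/7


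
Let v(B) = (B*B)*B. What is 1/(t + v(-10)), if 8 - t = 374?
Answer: -1/1366 ≈ -0.00073206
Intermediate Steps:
v(B) = B**3 (v(B) = B**2*B = B**3)
t = -366 (t = 8 - 1*374 = 8 - 374 = -366)
1/(t + v(-10)) = 1/(-366 + (-10)**3) = 1/(-366 - 1000) = 1/(-1366) = -1/1366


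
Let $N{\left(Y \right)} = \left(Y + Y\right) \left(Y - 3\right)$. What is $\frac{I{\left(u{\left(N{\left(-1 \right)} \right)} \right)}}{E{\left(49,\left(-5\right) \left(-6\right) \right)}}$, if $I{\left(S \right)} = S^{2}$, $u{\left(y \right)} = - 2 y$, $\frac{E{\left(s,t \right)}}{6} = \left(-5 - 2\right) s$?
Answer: $- \frac{128}{1029} \approx -0.12439$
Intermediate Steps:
$E{\left(s,t \right)} = - 42 s$ ($E{\left(s,t \right)} = 6 \left(-5 - 2\right) s = 6 \left(- 7 s\right) = - 42 s$)
$N{\left(Y \right)} = 2 Y \left(-3 + Y\right)$
$\frac{I{\left(u{\left(N{\left(-1 \right)} \right)} \right)}}{E{\left(49,\left(-5\right) \left(-6\right) \right)}} = \frac{\left(- 2 \cdot 2 \left(-1\right) \left(-3 - 1\right)\right)^{2}}{\left(-42\right) 49} = \frac{\left(- 2 \cdot 2 \left(-1\right) \left(-4\right)\right)^{2}}{-2058} = \left(\left(-2\right) 8\right)^{2} \left(- \frac{1}{2058}\right) = \left(-16\right)^{2} \left(- \frac{1}{2058}\right) = 256 \left(- \frac{1}{2058}\right) = - \frac{128}{1029}$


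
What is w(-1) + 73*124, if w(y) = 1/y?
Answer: 9051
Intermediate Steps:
w(-1) + 73*124 = 1/(-1) + 73*124 = -1 + 9052 = 9051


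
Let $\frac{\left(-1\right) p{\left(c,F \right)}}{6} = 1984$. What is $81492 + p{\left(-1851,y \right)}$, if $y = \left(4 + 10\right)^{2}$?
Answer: $69588$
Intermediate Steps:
$y = 196$ ($y = 14^{2} = 196$)
$p{\left(c,F \right)} = -11904$ ($p{\left(c,F \right)} = \left(-6\right) 1984 = -11904$)
$81492 + p{\left(-1851,y \right)} = 81492 - 11904 = 69588$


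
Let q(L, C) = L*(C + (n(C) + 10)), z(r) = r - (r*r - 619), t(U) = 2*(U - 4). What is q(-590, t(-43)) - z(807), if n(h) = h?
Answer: 754843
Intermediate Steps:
t(U) = -8 + 2*U (t(U) = 2*(-4 + U) = -8 + 2*U)
z(r) = 619 + r - r² (z(r) = r - (r² - 619) = r - (-619 + r²) = r + (619 - r²) = 619 + r - r²)
q(L, C) = L*(10 + 2*C) (q(L, C) = L*(C + (C + 10)) = L*(C + (10 + C)) = L*(10 + 2*C))
q(-590, t(-43)) - z(807) = 2*(-590)*(5 + (-8 + 2*(-43))) - (619 + 807 - 1*807²) = 2*(-590)*(5 + (-8 - 86)) - (619 + 807 - 1*651249) = 2*(-590)*(5 - 94) - (619 + 807 - 651249) = 2*(-590)*(-89) - 1*(-649823) = 105020 + 649823 = 754843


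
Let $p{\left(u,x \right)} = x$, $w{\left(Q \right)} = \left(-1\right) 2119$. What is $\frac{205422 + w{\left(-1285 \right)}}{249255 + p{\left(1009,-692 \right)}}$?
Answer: $\frac{203303}{248563} \approx 0.81791$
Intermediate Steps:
$w{\left(Q \right)} = -2119$
$\frac{205422 + w{\left(-1285 \right)}}{249255 + p{\left(1009,-692 \right)}} = \frac{205422 - 2119}{249255 - 692} = \frac{203303}{248563}$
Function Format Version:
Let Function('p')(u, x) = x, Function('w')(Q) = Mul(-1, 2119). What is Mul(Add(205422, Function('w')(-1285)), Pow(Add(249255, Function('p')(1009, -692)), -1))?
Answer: Rational(203303, 248563) ≈ 0.81791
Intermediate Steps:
Function('w')(Q) = -2119
Mul(Add(205422, Function('w')(-1285)), Pow(Add(249255, Function('p')(1009, -692)), -1)) = Mul(Add(205422, -2119), Pow(Add(249255, -692), -1)) = Mul(203303, Pow(248563, -1)) = Mul(203303, Rational(1, 248563)) = Rational(203303, 248563)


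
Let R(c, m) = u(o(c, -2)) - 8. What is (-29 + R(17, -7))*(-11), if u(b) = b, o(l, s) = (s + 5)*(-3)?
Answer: 506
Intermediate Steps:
o(l, s) = -15 - 3*s (o(l, s) = (5 + s)*(-3) = -15 - 3*s)
R(c, m) = -17 (R(c, m) = (-15 - 3*(-2)) - 8 = (-15 + 6) - 8 = -9 - 8 = -17)
(-29 + R(17, -7))*(-11) = (-29 - 17)*(-11) = -46*(-11) = 506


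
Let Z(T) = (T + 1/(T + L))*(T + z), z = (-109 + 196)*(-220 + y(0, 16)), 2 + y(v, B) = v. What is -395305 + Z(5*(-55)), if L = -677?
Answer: 4752089429/952 ≈ 4.9917e+6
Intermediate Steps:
y(v, B) = -2 + v
z = -19314 (z = (-109 + 196)*(-220 + (-2 + 0)) = 87*(-220 - 2) = 87*(-222) = -19314)
Z(T) = (-19314 + T)*(T + 1/(-677 + T)) (Z(T) = (T + 1/(T - 677))*(T - 19314) = (T + 1/(-677 + T))*(-19314 + T) = (-19314 + T)*(T + 1/(-677 + T)))
-395305 + Z(5*(-55)) = -395305 + (-19314 + (5*(-55))**3 - 19991*(5*(-55))**2 + 13075579*(5*(-55)))/(-677 + 5*(-55)) = -395305 + (-19314 + (-275)**3 - 19991*(-275)**2 + 13075579*(-275))/(-677 - 275) = -395305 + (-19314 - 20796875 - 19991*75625 - 3595784225)/(-952) = -395305 - (-19314 - 20796875 - 1511819375 - 3595784225)/952 = -395305 - 1/952*(-5128419789) = -395305 + 5128419789/952 = 4752089429/952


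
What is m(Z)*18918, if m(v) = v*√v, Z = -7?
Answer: -132426*I*√7 ≈ -3.5037e+5*I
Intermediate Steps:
m(v) = v^(3/2)
m(Z)*18918 = (-7)^(3/2)*18918 = -7*I*√7*18918 = -132426*I*√7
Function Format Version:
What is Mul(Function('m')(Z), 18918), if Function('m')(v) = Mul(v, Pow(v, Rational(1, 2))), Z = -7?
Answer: Mul(-132426, I, Pow(7, Rational(1, 2))) ≈ Mul(-3.5037e+5, I)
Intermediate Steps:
Function('m')(v) = Pow(v, Rational(3, 2))
Mul(Function('m')(Z), 18918) = Mul(Pow(-7, Rational(3, 2)), 18918) = Mul(Mul(-7, I, Pow(7, Rational(1, 2))), 18918) = Mul(-132426, I, Pow(7, Rational(1, 2)))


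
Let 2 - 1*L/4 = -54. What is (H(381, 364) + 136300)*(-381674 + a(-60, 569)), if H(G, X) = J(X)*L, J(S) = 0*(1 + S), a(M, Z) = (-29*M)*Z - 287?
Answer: 82883893700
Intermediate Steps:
L = 224 (L = 8 - 4*(-54) = 8 + 216 = 224)
a(M, Z) = -287 - 29*M*Z (a(M, Z) = -29*M*Z - 287 = -287 - 29*M*Z)
J(S) = 0
H(G, X) = 0 (H(G, X) = 0*224 = 0)
(H(381, 364) + 136300)*(-381674 + a(-60, 569)) = (0 + 136300)*(-381674 + (-287 - 29*(-60)*569)) = 136300*(-381674 + (-287 + 990060)) = 136300*(-381674 + 989773) = 136300*608099 = 82883893700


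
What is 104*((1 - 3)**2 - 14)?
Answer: -1040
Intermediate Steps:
104*((1 - 3)**2 - 14) = 104*((-2)**2 - 14) = 104*(4 - 14) = 104*(-10) = -1040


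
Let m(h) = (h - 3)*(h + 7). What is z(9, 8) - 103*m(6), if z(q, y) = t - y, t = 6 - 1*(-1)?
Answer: -4018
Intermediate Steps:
t = 7 (t = 6 + 1 = 7)
m(h) = (-3 + h)*(7 + h)
z(q, y) = 7 - y
z(9, 8) - 103*m(6) = (7 - 1*8) - 103*(-21 + 6**2 + 4*6) = (7 - 8) - 103*(-21 + 36 + 24) = -1 - 103*39 = -1 - 4017 = -4018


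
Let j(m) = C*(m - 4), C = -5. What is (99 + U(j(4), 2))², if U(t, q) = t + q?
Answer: 10201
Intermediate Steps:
j(m) = 20 - 5*m (j(m) = -5*(m - 4) = -5*(-4 + m) = 20 - 5*m)
U(t, q) = q + t
(99 + U(j(4), 2))² = (99 + (2 + (20 - 5*4)))² = (99 + (2 + (20 - 20)))² = (99 + (2 + 0))² = (99 + 2)² = 101² = 10201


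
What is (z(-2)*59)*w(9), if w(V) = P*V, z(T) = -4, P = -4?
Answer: 8496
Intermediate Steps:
w(V) = -4*V
(z(-2)*59)*w(9) = (-4*59)*(-4*9) = -236*(-36) = 8496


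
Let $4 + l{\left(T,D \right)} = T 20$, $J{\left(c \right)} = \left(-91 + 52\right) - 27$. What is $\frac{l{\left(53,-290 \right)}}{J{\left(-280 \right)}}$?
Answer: $-16$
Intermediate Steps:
$J{\left(c \right)} = -66$ ($J{\left(c \right)} = -39 - 27 = -66$)
$l{\left(T,D \right)} = -4 + 20 T$ ($l{\left(T,D \right)} = -4 + T 20 = -4 + 20 T$)
$\frac{l{\left(53,-290 \right)}}{J{\left(-280 \right)}} = \frac{-4 + 20 \cdot 53}{-66} = \left(-4 + 1060\right) \left(- \frac{1}{66}\right) = 1056 \left(- \frac{1}{66}\right) = -16$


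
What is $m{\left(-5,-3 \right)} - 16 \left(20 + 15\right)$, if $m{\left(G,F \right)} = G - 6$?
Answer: $-571$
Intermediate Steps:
$m{\left(G,F \right)} = -6 + G$ ($m{\left(G,F \right)} = G - 6 = -6 + G$)
$m{\left(-5,-3 \right)} - 16 \left(20 + 15\right) = \left(-6 - 5\right) - 16 \left(20 + 15\right) = -11 - 560 = -571$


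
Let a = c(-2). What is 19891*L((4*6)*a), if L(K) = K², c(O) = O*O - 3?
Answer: 11457216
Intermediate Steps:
c(O) = -3 + O² (c(O) = O² - 3 = -3 + O²)
a = 1 (a = -3 + (-2)² = -3 + 4 = 1)
19891*L((4*6)*a) = 19891*((4*6)*1)² = 19891*(24*1)² = 19891*24² = 19891*576 = 11457216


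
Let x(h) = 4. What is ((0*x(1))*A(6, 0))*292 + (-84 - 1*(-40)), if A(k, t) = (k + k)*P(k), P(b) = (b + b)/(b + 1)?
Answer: -44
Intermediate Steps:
P(b) = 2*b/(1 + b) (P(b) = (2*b)/(1 + b) = 2*b/(1 + b))
A(k, t) = 4*k**2/(1 + k) (A(k, t) = (k + k)*(2*k/(1 + k)) = (2*k)*(2*k/(1 + k)) = 4*k**2/(1 + k))
((0*x(1))*A(6, 0))*292 + (-84 - 1*(-40)) = ((0*4)*(4*6**2/(1 + 6)))*292 + (-84 - 1*(-40)) = (0*(4*36/7))*292 + (-84 + 40) = (0*(4*36*(1/7)))*292 - 44 = (0*(144/7))*292 - 44 = 0*292 - 44 = 0 - 44 = -44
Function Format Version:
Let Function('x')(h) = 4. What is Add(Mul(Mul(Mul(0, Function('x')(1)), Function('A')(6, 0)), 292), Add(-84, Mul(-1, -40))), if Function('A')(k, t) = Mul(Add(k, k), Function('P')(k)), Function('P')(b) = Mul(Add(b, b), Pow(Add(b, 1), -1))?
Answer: -44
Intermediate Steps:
Function('P')(b) = Mul(2, b, Pow(Add(1, b), -1)) (Function('P')(b) = Mul(Mul(2, b), Pow(Add(1, b), -1)) = Mul(2, b, Pow(Add(1, b), -1)))
Function('A')(k, t) = Mul(4, Pow(k, 2), Pow(Add(1, k), -1)) (Function('A')(k, t) = Mul(Add(k, k), Mul(2, k, Pow(Add(1, k), -1))) = Mul(Mul(2, k), Mul(2, k, Pow(Add(1, k), -1))) = Mul(4, Pow(k, 2), Pow(Add(1, k), -1)))
Add(Mul(Mul(Mul(0, Function('x')(1)), Function('A')(6, 0)), 292), Add(-84, Mul(-1, -40))) = Add(Mul(Mul(Mul(0, 4), Mul(4, Pow(6, 2), Pow(Add(1, 6), -1))), 292), Add(-84, Mul(-1, -40))) = Add(Mul(Mul(0, Mul(4, 36, Pow(7, -1))), 292), Add(-84, 40)) = Add(Mul(Mul(0, Mul(4, 36, Rational(1, 7))), 292), -44) = Add(Mul(Mul(0, Rational(144, 7)), 292), -44) = Add(Mul(0, 292), -44) = Add(0, -44) = -44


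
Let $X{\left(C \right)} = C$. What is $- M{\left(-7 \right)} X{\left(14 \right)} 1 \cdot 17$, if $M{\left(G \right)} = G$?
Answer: $1666$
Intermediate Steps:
$- M{\left(-7 \right)} X{\left(14 \right)} 1 \cdot 17 = - \left(-7\right) 14 \cdot 1 \cdot 17 = - \left(-98\right) 17 = \left(-1\right) \left(-1666\right) = 1666$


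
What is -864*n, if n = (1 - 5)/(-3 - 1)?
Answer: -864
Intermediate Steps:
n = 1 (n = -4/(-4) = -4*(-¼) = 1)
-864*n = -864*1 = -864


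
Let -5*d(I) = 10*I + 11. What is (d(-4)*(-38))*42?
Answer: -46284/5 ≈ -9256.8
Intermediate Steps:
d(I) = -11/5 - 2*I (d(I) = -(10*I + 11)/5 = -(11 + 10*I)/5 = -11/5 - 2*I)
(d(-4)*(-38))*42 = ((-11/5 - 2*(-4))*(-38))*42 = ((-11/5 + 8)*(-38))*42 = ((29/5)*(-38))*42 = -1102/5*42 = -46284/5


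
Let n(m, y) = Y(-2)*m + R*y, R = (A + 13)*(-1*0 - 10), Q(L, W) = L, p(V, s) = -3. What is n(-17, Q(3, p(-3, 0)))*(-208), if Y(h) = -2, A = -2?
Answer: 61568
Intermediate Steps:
R = -110 (R = (-2 + 13)*(-1*0 - 10) = 11*(0 - 10) = 11*(-10) = -110)
n(m, y) = -110*y - 2*m (n(m, y) = -2*m - 110*y = -110*y - 2*m)
n(-17, Q(3, p(-3, 0)))*(-208) = (-110*3 - 2*(-17))*(-208) = (-330 + 34)*(-208) = -296*(-208) = 61568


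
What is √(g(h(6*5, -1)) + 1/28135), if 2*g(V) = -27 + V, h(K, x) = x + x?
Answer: 9*I*√566807710/56270 ≈ 3.8079*I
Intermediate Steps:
h(K, x) = 2*x
g(V) = -27/2 + V/2 (g(V) = (-27 + V)/2 = -27/2 + V/2)
√(g(h(6*5, -1)) + 1/28135) = √((-27/2 + (2*(-1))/2) + 1/28135) = √((-27/2 + (½)*(-2)) + 1/28135) = √((-27/2 - 1) + 1/28135) = √(-29/2 + 1/28135) = √(-815913/56270) = 9*I*√566807710/56270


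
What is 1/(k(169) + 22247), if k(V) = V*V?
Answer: 1/50808 ≈ 1.9682e-5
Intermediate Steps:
k(V) = V**2
1/(k(169) + 22247) = 1/(169**2 + 22247) = 1/(28561 + 22247) = 1/50808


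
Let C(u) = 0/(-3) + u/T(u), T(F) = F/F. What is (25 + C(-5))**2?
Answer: 400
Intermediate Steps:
T(F) = 1
C(u) = u (C(u) = 0/(-3) + u/1 = 0*(-1/3) + u*1 = 0 + u = u)
(25 + C(-5))**2 = (25 - 5)**2 = 20**2 = 400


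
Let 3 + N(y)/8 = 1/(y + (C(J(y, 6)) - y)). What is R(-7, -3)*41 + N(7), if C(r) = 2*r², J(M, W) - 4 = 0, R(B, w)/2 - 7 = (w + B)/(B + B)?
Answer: 17047/28 ≈ 608.82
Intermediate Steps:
R(B, w) = 14 + (B + w)/B (R(B, w) = 14 + 2*((w + B)/(B + B)) = 14 + 2*((B + w)/((2*B))) = 14 + 2*((B + w)*(1/(2*B))) = 14 + 2*((B + w)/(2*B)) = 14 + (B + w)/B)
J(M, W) = 4 (J(M, W) = 4 + 0 = 4)
N(y) = -95/4 (N(y) = -24 + 8/(y + (2*4² - y)) = -24 + 8/(y + (2*16 - y)) = -24 + 8/(y + (32 - y)) = -24 + 8/32 = -24 + 8*(1/32) = -24 + ¼ = -95/4)
R(-7, -3)*41 + N(7) = (15 - 3/(-7))*41 - 95/4 = (15 - 3*(-⅐))*41 - 95/4 = (15 + 3/7)*41 - 95/4 = (108/7)*41 - 95/4 = 4428/7 - 95/4 = 17047/28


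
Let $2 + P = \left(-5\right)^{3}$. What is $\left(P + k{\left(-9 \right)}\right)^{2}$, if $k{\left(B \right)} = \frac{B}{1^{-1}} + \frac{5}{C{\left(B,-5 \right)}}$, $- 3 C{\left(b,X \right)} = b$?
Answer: $\frac{162409}{9} \approx 18045.0$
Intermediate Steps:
$P = -127$ ($P = -2 + \left(-5\right)^{3} = -2 - 125 = -127$)
$C{\left(b,X \right)} = - \frac{b}{3}$
$k{\left(B \right)} = B - \frac{15}{B}$ ($k{\left(B \right)} = \frac{B}{1^{-1}} + \frac{5}{\left(- \frac{1}{3}\right) B} = \frac{B}{1} + 5 \left(- \frac{3}{B}\right) = B 1 - \frac{15}{B} = B - \frac{15}{B}$)
$\left(P + k{\left(-9 \right)}\right)^{2} = \left(-127 - \left(9 + \frac{15}{-9}\right)\right)^{2} = \left(-127 - \frac{22}{3}\right)^{2} = \left(- \frac{403}{3}\right)^{2} = \frac{162409}{9}$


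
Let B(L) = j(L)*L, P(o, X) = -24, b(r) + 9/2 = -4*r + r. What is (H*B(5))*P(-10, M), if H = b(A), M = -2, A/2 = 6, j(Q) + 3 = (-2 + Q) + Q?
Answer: 24300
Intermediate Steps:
j(Q) = -5 + 2*Q (j(Q) = -3 + ((-2 + Q) + Q) = -3 + (-2 + 2*Q) = -5 + 2*Q)
A = 12 (A = 2*6 = 12)
b(r) = -9/2 - 3*r (b(r) = -9/2 + (-4*r + r) = -9/2 - 3*r)
H = -81/2 (H = -9/2 - 3*12 = -9/2 - 36 = -81/2 ≈ -40.500)
B(L) = L*(-5 + 2*L) (B(L) = (-5 + 2*L)*L = L*(-5 + 2*L))
(H*B(5))*P(-10, M) = -405*(-5 + 2*5)/2*(-24) = -405*(-5 + 10)/2*(-24) = -405*5/2*(-24) = -81/2*25*(-24) = -2025/2*(-24) = 24300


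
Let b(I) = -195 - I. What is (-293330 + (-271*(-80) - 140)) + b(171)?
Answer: -272156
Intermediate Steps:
(-293330 + (-271*(-80) - 140)) + b(171) = (-293330 + (-271*(-80) - 140)) + (-195 - 1*171) = (-293330 + (21680 - 140)) + (-195 - 171) = (-293330 + 21540) - 366 = -271790 - 366 = -272156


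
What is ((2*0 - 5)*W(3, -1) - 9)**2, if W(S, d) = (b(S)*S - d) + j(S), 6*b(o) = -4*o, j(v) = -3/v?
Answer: 441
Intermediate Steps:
b(o) = -2*o/3 (b(o) = (-4*o)/6 = -2*o/3)
W(S, d) = -d - 3/S - 2*S**2/3 (W(S, d) = ((-2*S/3)*S - d) - 3/S = (-2*S**2/3 - d) - 3/S = (-d - 2*S**2/3) - 3/S = -d - 3/S - 2*S**2/3)
((2*0 - 5)*W(3, -1) - 9)**2 = ((2*0 - 5)*(-1*(-1) - 3/3 - 2/3*3**2) - 9)**2 = ((0 - 5)*(1 - 3*1/3 - 2/3*9) - 9)**2 = (-5*(1 - 1 - 6) - 9)**2 = (-5*(-6) - 9)**2 = (30 - 9)**2 = 21**2 = 441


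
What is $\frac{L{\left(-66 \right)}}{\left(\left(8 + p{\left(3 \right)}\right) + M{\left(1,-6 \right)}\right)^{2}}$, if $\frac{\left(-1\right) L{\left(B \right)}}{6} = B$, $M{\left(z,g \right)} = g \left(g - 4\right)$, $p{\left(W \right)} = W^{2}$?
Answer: $\frac{36}{539} \approx 0.06679$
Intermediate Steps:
$M{\left(z,g \right)} = g \left(-4 + g\right)$
$L{\left(B \right)} = - 6 B$
$\frac{L{\left(-66 \right)}}{\left(\left(8 + p{\left(3 \right)}\right) + M{\left(1,-6 \right)}\right)^{2}} = \frac{\left(-6\right) \left(-66\right)}{\left(\left(8 + 3^{2}\right) - 6 \left(-4 - 6\right)\right)^{2}} = \frac{396}{\left(\left(8 + 9\right) - -60\right)^{2}} = \frac{396}{\left(17 + 60\right)^{2}} = \frac{396}{77^{2}} = \frac{396}{5929} = 396 \cdot \frac{1}{5929} = \frac{36}{539}$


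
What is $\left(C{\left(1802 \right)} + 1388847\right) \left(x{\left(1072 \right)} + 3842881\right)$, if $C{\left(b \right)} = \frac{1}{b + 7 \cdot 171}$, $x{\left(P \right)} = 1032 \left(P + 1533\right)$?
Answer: $\frac{27203612519443114}{2999} \approx 9.0709 \cdot 10^{12}$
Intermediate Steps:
$x{\left(P \right)} = 1582056 + 1032 P$ ($x{\left(P \right)} = 1032 \left(1533 + P\right) = 1582056 + 1032 P$)
$C{\left(b \right)} = \frac{1}{1197 + b}$ ($C{\left(b \right)} = \frac{1}{b + 1197} = \frac{1}{1197 + b}$)
$\left(C{\left(1802 \right)} + 1388847\right) \left(x{\left(1072 \right)} + 3842881\right) = \left(\frac{1}{1197 + 1802} + 1388847\right) \left(\left(1582056 + 1032 \cdot 1072\right) + 3842881\right) = \left(\frac{1}{2999} + 1388847\right) \left(\left(1582056 + 1106304\right) + 3842881\right) = \left(\frac{1}{2999} + 1388847\right) \left(2688360 + 3842881\right) = \frac{4165152154}{2999} \cdot 6531241 = \frac{27203612519443114}{2999}$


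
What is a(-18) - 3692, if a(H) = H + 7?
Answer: -3703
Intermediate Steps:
a(H) = 7 + H
a(-18) - 3692 = (7 - 18) - 3692 = -11 - 3692 = -3703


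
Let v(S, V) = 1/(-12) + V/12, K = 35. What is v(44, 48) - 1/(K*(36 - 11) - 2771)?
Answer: 7427/1896 ≈ 3.9172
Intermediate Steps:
v(S, V) = -1/12 + V/12 (v(S, V) = 1*(-1/12) + V*(1/12) = -1/12 + V/12)
v(44, 48) - 1/(K*(36 - 11) - 2771) = (-1/12 + (1/12)*48) - 1/(35*(36 - 11) - 2771) = (-1/12 + 4) - 1/(35*25 - 2771) = 47/12 - 1/(875 - 2771) = 47/12 - 1/(-1896) = 47/12 - 1*(-1/1896) = 47/12 + 1/1896 = 7427/1896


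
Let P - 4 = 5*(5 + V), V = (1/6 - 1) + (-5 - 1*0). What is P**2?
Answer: 1/36 ≈ 0.027778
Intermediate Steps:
V = -35/6 (V = (1/6 - 1) + (-5 + 0) = -5/6 - 5 = -35/6 ≈ -5.8333)
P = -1/6 (P = 4 + 5*(5 - 35/6) = 4 + 5*(-5/6) = 4 - 25/6 = -1/6 ≈ -0.16667)
P**2 = (-1/6)**2 = 1/36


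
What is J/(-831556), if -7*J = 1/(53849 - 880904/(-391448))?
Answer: 48931/15338024412254544 ≈ 3.1902e-12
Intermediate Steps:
J = -48931/18444968724 (J = -1/(7*(53849 - 880904/(-391448))) = -1/(7*(53849 - 880904*(-1/391448))) = -1/(7*(53849 + 110113/48931)) = -1/(7*2634995532/48931) = -1/7*48931/2634995532 = -48931/18444968724 ≈ -2.6528e-6)
J/(-831556) = -48931/18444968724/(-831556) = -48931/18444968724*(-1/831556) = 48931/15338024412254544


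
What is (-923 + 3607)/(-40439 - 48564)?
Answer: -2684/89003 ≈ -0.030156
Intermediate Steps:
(-923 + 3607)/(-40439 - 48564) = 2684/(-89003) = 2684*(-1/89003) = -2684/89003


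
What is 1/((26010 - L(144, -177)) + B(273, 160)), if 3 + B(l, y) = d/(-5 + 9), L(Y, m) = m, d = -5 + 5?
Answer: 1/26184 ≈ 3.8191e-5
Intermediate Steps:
d = 0
B(l, y) = -3 (B(l, y) = -3 + 0/(-5 + 9) = -3 + 0/4 = -3 + 0*(¼) = -3 + 0 = -3)
1/((26010 - L(144, -177)) + B(273, 160)) = 1/((26010 - 1*(-177)) - 3) = 1/((26010 + 177) - 3) = 1/(26187 - 3) = 1/26184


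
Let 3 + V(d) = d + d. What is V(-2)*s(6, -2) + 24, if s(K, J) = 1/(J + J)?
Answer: 103/4 ≈ 25.750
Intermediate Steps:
s(K, J) = 1/(2*J)
V(d) = -3 + 2*d (V(d) = -3 + (d + d) = -3 + 2*d)
V(-2)*s(6, -2) + 24 = (-3 + 2*(-2))*((½)/(-2)) + 24 = (-3 - 4)*((½)*(-½)) + 24 = -7*(-¼) + 24 = 7/4 + 24 = 103/4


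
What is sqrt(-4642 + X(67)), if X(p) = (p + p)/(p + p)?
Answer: I*sqrt(4641) ≈ 68.125*I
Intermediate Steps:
X(p) = 1 (X(p) = (2*p)/((2*p)) = (2*p)*(1/(2*p)) = 1)
sqrt(-4642 + X(67)) = sqrt(-4642 + 1) = sqrt(-4641) = I*sqrt(4641)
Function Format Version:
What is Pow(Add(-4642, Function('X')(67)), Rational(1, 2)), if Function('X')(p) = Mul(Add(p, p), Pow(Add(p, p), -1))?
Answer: Mul(I, Pow(4641, Rational(1, 2))) ≈ Mul(68.125, I)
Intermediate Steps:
Function('X')(p) = 1 (Function('X')(p) = Mul(Mul(2, p), Pow(Mul(2, p), -1)) = Mul(Mul(2, p), Mul(Rational(1, 2), Pow(p, -1))) = 1)
Pow(Add(-4642, Function('X')(67)), Rational(1, 2)) = Pow(Add(-4642, 1), Rational(1, 2)) = Pow(-4641, Rational(1, 2)) = Mul(I, Pow(4641, Rational(1, 2)))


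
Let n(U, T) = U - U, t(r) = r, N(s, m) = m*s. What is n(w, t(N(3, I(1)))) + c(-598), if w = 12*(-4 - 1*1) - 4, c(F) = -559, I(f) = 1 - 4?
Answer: -559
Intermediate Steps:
I(f) = -3
w = -64 (w = 12*(-4 - 1) - 4 = 12*(-5) - 4 = -60 - 4 = -64)
n(U, T) = 0
n(w, t(N(3, I(1)))) + c(-598) = 0 - 559 = -559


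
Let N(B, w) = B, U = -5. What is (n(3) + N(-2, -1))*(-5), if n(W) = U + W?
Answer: 20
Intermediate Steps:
n(W) = -5 + W
(n(3) + N(-2, -1))*(-5) = ((-5 + 3) - 2)*(-5) = (-2 - 2)*(-5) = -4*(-5) = 20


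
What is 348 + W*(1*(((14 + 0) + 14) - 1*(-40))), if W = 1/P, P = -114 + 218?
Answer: 9065/26 ≈ 348.65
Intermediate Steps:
P = 104
W = 1/104 ≈ 0.0096154
348 + W*(1*(((14 + 0) + 14) - 1*(-40))) = 348 + (1*(((14 + 0) + 14) - 1*(-40)))/104 = 348 + (1*((14 + 14) + 40))/104 = 348 + (1*(28 + 40))/104 = 348 + (1*68)/104 = 348 + (1/104)*68 = 348 + 17/26 = 9065/26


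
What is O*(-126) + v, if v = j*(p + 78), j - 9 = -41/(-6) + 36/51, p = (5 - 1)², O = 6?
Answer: 40733/51 ≈ 798.69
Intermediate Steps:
p = 16 (p = 4² = 16)
j = 1687/102 (j = 9 + (-41/(-6) + 36/51) = 9 + (-41*(-⅙) + 36*(1/51)) = 9 + (41/6 + 12/17) = 9 + 769/102 = 1687/102 ≈ 16.539)
v = 79289/51 (v = 1687*(16 + 78)/102 = (1687/102)*94 = 79289/51 ≈ 1554.7)
O*(-126) + v = 6*(-126) + 79289/51 = -756 + 79289/51 = 40733/51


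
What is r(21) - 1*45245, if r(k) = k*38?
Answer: -44447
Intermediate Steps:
r(k) = 38*k
r(21) - 1*45245 = 38*21 - 1*45245 = 798 - 45245 = -44447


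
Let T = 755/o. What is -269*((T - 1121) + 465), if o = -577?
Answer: 102022823/577 ≈ 1.7682e+5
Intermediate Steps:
T = -755/577 (T = 755/(-577) = 755*(-1/577) = -755/577 ≈ -1.3085)
-269*((T - 1121) + 465) = -269*((-755/577 - 1121) + 465) = -269*(-647572/577 + 465) = -269*(-379267/577) = 102022823/577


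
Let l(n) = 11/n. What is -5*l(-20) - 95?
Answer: -369/4 ≈ -92.250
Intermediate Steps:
-5*l(-20) - 95 = -55/(-20) - 95 = -55*(-1)/20 - 95 = -5*(-11/20) - 95 = 11/4 - 95 = -369/4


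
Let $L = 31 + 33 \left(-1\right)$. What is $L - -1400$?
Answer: $1398$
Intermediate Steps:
$L = -2$ ($L = 31 - 33 = -2$)
$L - -1400 = -2 - -1400 = -2 + 1400 = 1398$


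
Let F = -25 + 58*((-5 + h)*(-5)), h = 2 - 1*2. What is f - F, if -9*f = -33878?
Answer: 21053/9 ≈ 2339.2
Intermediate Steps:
h = 0 (h = 2 - 2 = 0)
f = 33878/9 (f = -1/9*(-33878) = 33878/9 ≈ 3764.2)
F = 1425 (F = -25 + 58*((-5 + 0)*(-5)) = -25 + 58*(-5*(-5)) = -25 + 58*25 = -25 + 1450 = 1425)
f - F = 33878/9 - 1*1425 = 33878/9 - 1425 = 21053/9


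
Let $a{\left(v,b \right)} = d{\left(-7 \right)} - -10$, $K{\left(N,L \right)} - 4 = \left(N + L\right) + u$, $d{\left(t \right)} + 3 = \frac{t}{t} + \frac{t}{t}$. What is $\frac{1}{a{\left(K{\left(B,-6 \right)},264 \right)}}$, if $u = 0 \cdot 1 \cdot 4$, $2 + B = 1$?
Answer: $\frac{1}{9} \approx 0.11111$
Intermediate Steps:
$B = -1$ ($B = -2 + 1 = -1$)
$u = 0$ ($u = 0 \cdot 4 = 0$)
$d{\left(t \right)} = -1$ ($d{\left(t \right)} = -3 + \left(\frac{t}{t} + \frac{t}{t}\right) = -3 + \left(1 + 1\right) = -3 + 2 = -1$)
$K{\left(N,L \right)} = 4 + L + N$ ($K{\left(N,L \right)} = 4 + \left(\left(N + L\right) + 0\right) = 4 + \left(\left(L + N\right) + 0\right) = 4 + \left(L + N\right) = 4 + L + N$)
$a{\left(v,b \right)} = 9$ ($a{\left(v,b \right)} = -1 - -10 = -1 + 10 = 9$)
$\frac{1}{a{\left(K{\left(B,-6 \right)},264 \right)}} = \frac{1}{9}$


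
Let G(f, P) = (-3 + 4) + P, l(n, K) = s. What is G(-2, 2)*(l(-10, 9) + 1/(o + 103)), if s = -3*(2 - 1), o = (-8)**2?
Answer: -1500/167 ≈ -8.9820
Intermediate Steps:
o = 64
s = -3 (s = -3*1 = -3)
l(n, K) = -3
G(f, P) = 1 + P
G(-2, 2)*(l(-10, 9) + 1/(o + 103)) = (1 + 2)*(-3 + 1/(64 + 103)) = 3*(-3 + 1/167) = 3*(-500/167) = -1500/167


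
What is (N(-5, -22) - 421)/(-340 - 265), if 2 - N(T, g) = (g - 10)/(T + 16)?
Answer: 4577/6655 ≈ 0.68775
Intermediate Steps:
N(T, g) = 2 - (-10 + g)/(16 + T) (N(T, g) = 2 - (g - 10)/(T + 16) = 2 - (-10 + g)/(16 + T))
(N(-5, -22) - 421)/(-340 - 265) = ((42 - 1*(-22) + 2*(-5))/(16 - 5) - 421)/(-340 - 265) = ((42 + 22 - 10)/11 - 421)/(-605) = ((1/11)*54 - 421)*(-1/605) = (54/11 - 421)*(-1/605) = -4577/11*(-1/605) = 4577/6655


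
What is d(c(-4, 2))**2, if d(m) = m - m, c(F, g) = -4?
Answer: 0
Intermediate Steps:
d(m) = 0
d(c(-4, 2))**2 = 0**2 = 0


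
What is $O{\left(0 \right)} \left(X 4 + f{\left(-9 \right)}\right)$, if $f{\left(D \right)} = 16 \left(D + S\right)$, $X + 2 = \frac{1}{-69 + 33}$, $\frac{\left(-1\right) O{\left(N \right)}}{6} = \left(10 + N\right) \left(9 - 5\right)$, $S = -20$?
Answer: $\frac{339920}{3} \approx 1.1331 \cdot 10^{5}$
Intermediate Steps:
$O{\left(N \right)} = -240 - 24 N$ ($O{\left(N \right)} = - 6 \left(10 + N\right) \left(9 - 5\right) = - 6 \left(10 + N\right) 4 = - 6 \left(40 + 4 N\right) = -240 - 24 N$)
$X = - \frac{73}{36}$ ($X = -2 + \frac{1}{-69 + 33} = -2 + \frac{1}{-36} = -2 - \frac{1}{36} = - \frac{73}{36} \approx -2.0278$)
$f{\left(D \right)} = -320 + 16 D$ ($f{\left(D \right)} = 16 \left(D - 20\right) = 16 \left(-20 + D\right) = -320 + 16 D$)
$O{\left(0 \right)} \left(X 4 + f{\left(-9 \right)}\right) = \left(-240 - 0\right) \left(\left(- \frac{73}{36}\right) 4 + \left(-320 + 16 \left(-9\right)\right)\right) = \left(-240 + 0\right) \left(- \frac{73}{9} - 464\right) = - 240 \left(- \frac{73}{9} - 464\right) = \left(-240\right) \left(- \frac{4249}{9}\right) = \frac{339920}{3}$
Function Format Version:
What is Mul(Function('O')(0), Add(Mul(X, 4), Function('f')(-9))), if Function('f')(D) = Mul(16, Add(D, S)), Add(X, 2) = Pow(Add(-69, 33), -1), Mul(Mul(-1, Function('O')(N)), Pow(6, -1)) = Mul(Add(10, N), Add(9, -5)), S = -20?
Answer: Rational(339920, 3) ≈ 1.1331e+5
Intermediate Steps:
Function('O')(N) = Add(-240, Mul(-24, N)) (Function('O')(N) = Mul(-6, Mul(Add(10, N), Add(9, -5))) = Mul(-6, Mul(Add(10, N), 4)) = Mul(-6, Add(40, Mul(4, N))) = Add(-240, Mul(-24, N)))
X = Rational(-73, 36) (X = Add(-2, Pow(Add(-69, 33), -1)) = Add(-2, Pow(-36, -1)) = Add(-2, Rational(-1, 36)) = Rational(-73, 36) ≈ -2.0278)
Function('f')(D) = Add(-320, Mul(16, D)) (Function('f')(D) = Mul(16, Add(D, -20)) = Mul(16, Add(-20, D)) = Add(-320, Mul(16, D)))
Mul(Function('O')(0), Add(Mul(X, 4), Function('f')(-9))) = Mul(Add(-240, Mul(-24, 0)), Add(Mul(Rational(-73, 36), 4), Add(-320, Mul(16, -9)))) = Mul(Add(-240, 0), Add(Rational(-73, 9), Add(-320, -144))) = Mul(-240, Add(Rational(-73, 9), -464)) = Mul(-240, Rational(-4249, 9)) = Rational(339920, 3)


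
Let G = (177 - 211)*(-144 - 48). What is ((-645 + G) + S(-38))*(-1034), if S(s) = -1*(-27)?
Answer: -6110940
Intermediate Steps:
S(s) = 27
G = 6528 (G = -34*(-192) = 6528)
((-645 + G) + S(-38))*(-1034) = ((-645 + 6528) + 27)*(-1034) = (5883 + 27)*(-1034) = 5910*(-1034) = -6110940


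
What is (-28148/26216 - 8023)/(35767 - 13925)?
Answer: -52589779/143152468 ≈ -0.36737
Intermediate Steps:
(-28148/26216 - 8023)/(35767 - 13925) = (-28148*1/26216 - 8023)/21842 = (-7037/6554 - 8023)*(1/21842) = -52589779/6554*1/21842 = -52589779/143152468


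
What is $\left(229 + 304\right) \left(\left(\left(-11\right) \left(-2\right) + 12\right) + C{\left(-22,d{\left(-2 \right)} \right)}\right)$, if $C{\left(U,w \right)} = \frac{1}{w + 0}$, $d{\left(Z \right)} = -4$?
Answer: $\frac{71955}{4} \approx 17989.0$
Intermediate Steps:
$C{\left(U,w \right)} = \frac{1}{w}$
$\left(229 + 304\right) \left(\left(\left(-11\right) \left(-2\right) + 12\right) + C{\left(-22,d{\left(-2 \right)} \right)}\right) = \left(229 + 304\right) \left(\left(\left(-11\right) \left(-2\right) + 12\right) + \frac{1}{-4}\right) = 533 \left(\left(22 + 12\right) - \frac{1}{4}\right) = 533 \left(34 - \frac{1}{4}\right) = 533 \cdot \frac{135}{4} = \frac{71955}{4}$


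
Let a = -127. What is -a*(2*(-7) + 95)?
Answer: 10287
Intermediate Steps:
-a*(2*(-7) + 95) = -(-127)*(2*(-7) + 95) = -(-127)*(-14 + 95) = -(-127)*81 = -1*(-10287) = 10287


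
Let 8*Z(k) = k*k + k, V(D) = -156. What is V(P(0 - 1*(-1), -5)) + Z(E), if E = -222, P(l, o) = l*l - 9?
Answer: 23907/4 ≈ 5976.8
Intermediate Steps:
P(l, o) = -9 + l² (P(l, o) = l² - 9 = -9 + l²)
Z(k) = k/8 + k²/8 (Z(k) = (k*k + k)/8 = (k² + k)/8 = (k + k²)/8 = k/8 + k²/8)
V(P(0 - 1*(-1), -5)) + Z(E) = -156 + (⅛)*(-222)*(1 - 222) = -156 + (⅛)*(-222)*(-221) = -156 + 24531/4 = 23907/4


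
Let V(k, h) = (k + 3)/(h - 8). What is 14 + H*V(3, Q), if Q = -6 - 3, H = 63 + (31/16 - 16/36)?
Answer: -3575/408 ≈ -8.7623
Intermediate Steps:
H = 9287/144 (H = 63 + (31*(1/16) - 16*1/36) = 63 + (31/16 - 4/9) = 63 + 215/144 = 9287/144 ≈ 64.493)
Q = -9
V(k, h) = (3 + k)/(-8 + h)
14 + H*V(3, Q) = 14 + 9287*((3 + 3)/(-8 - 9))/144 = 14 + 9287*(6/(-17))/144 = 14 + 9287*(-1/17*6)/144 = 14 + (9287/144)*(-6/17) = 14 - 9287/408 = -3575/408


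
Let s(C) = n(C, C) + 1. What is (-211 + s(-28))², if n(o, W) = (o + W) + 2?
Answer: 69696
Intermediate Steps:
n(o, W) = 2 + W + o (n(o, W) = (W + o) + 2 = 2 + W + o)
s(C) = 3 + 2*C (s(C) = (2 + C + C) + 1 = (2 + 2*C) + 1 = 3 + 2*C)
(-211 + s(-28))² = (-211 + (3 + 2*(-28)))² = (-211 + (3 - 56))² = (-211 - 53)² = (-264)² = 69696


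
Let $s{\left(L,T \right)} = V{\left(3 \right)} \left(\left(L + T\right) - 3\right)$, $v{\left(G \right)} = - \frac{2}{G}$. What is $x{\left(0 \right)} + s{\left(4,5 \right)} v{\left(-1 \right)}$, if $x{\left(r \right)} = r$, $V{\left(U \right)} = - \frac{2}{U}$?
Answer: $-8$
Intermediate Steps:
$s{\left(L,T \right)} = 2 - \frac{2 L}{3} - \frac{2 T}{3}$ ($s{\left(L,T \right)} = - \frac{2}{3} \left(\left(L + T\right) - 3\right) = \left(-2\right) \frac{1}{3} \left(-3 + L + T\right) = - \frac{2 \left(-3 + L + T\right)}{3} = 2 - \frac{2 L}{3} - \frac{2 T}{3}$)
$x{\left(0 \right)} + s{\left(4,5 \right)} v{\left(-1 \right)} = 0 + \left(2 - \frac{8}{3} - \frac{10}{3}\right) \left(- \frac{2}{-1}\right) = 0 + \left(2 - \frac{8}{3} - \frac{10}{3}\right) \left(\left(-2\right) \left(-1\right)\right) = 0 - 8 = -8$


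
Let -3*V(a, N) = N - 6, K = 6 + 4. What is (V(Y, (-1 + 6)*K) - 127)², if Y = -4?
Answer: 180625/9 ≈ 20069.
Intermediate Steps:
K = 10
V(a, N) = 2 - N/3 (V(a, N) = -(N - 6)/3 = -(-6 + N)/3 = 2 - N/3)
(V(Y, (-1 + 6)*K) - 127)² = ((2 - (-1 + 6)*10/3) - 127)² = ((2 - 5*10/3) - 127)² = ((2 - ⅓*50) - 127)² = ((2 - 50/3) - 127)² = (-44/3 - 127)² = (-425/3)² = 180625/9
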